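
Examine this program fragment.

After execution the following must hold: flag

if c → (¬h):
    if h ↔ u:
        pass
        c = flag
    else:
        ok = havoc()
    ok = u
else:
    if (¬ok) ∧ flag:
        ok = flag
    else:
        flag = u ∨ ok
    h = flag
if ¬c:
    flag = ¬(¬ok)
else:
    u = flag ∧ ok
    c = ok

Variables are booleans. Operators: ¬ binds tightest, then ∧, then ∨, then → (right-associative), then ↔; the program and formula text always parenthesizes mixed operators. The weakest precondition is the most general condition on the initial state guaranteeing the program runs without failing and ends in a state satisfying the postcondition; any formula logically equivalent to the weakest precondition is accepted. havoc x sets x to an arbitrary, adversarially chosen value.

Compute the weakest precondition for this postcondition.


Working backward. After the program, flag must hold.
Then branch requires ok; else branch requires flag.
Before the if: ((¬c) → ok) ∧ (c → flag)
Then branch requires ((h ↔ u) → ((¬flag) → u)) ∧ ((¬(h ↔ u)) → (((¬c) → u) ∧ (c → flag))); else branch requires (((¬ok) ∧ flag) → (((¬c) → flag) ∧ (c → flag))) ∧ ((¬((¬ok) ∧ flag)) → (((¬c) → ok) ∧ (c → (u ∨ ok)))).
Before the if: ((c → (¬h)) → (((h ↔ u) → ((¬flag) → u)) ∧ ((¬(h ↔ u)) → (((¬c) → u) ∧ (c → flag))))) ∧ ((¬(c → (¬h))) → ((((¬ok) ∧ flag) → (((¬c) → flag) ∧ (c → flag))) ∧ ((¬((¬ok) ∧ flag)) → (((¬c) → ok) ∧ (c → (u ∨ ok))))))
Answer: WP = ((c → (¬h)) → (((h ↔ u) → ((¬flag) → u)) ∧ ((¬(h ↔ u)) → (((¬c) → u) ∧ (c → flag))))) ∧ ((¬(c → (¬h))) → ((((¬ok) ∧ flag) → (((¬c) → flag) ∧ (c → flag))) ∧ ((¬((¬ok) ∧ flag)) → (((¬c) → ok) ∧ (c → (u ∨ ok))))))


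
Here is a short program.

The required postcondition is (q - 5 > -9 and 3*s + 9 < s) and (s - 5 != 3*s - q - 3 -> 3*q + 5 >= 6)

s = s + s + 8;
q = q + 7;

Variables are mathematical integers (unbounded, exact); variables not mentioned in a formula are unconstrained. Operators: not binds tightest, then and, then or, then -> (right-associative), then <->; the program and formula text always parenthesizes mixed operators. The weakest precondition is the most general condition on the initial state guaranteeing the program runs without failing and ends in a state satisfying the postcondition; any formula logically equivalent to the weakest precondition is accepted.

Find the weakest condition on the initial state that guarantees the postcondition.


Working backward. After the program, the postcondition (q - 5 > -9 and 3*s + 9 < s) and (s - 5 != 3*s - q - 3 -> 3*q + 5 >= 6) must hold; in canonical form it is q > -4 and 2*s < -9 and (q != 2*s + 2 -> 3*q >= 1).
Before q := q + 7: q > -11 and 2*s < -9 and (q != 2*s - 5 -> 3*q >= -20)
Before s := s + s + 8: q > -11 and 4*s < -25 and (q != 4*s + 11 -> 3*q >= -20)
Answer: WP = q > -11 and 4*s < -25 and (q != 4*s + 11 -> 3*q >= -20)


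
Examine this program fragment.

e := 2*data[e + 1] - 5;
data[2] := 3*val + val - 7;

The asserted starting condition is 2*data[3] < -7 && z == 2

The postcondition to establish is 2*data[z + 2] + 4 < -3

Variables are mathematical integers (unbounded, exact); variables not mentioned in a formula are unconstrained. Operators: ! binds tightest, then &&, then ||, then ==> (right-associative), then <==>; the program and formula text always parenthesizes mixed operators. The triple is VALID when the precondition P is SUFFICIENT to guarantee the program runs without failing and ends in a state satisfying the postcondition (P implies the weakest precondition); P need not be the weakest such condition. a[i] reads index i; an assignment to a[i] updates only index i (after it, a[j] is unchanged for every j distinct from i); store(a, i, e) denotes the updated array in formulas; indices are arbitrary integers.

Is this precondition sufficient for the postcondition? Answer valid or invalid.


Working backward. After the program, the postcondition 2*data[z + 2] + 4 < -3 must hold; in canonical form it is 2*data[z + 2] < -7.
Before data[2] := 3*val + val - 7: 2*store(data, 2, 4*val - 7)[z + 2] < -7
Before e := 2*data[e + 1] - 5: 2*store(data, 2, 4*val - 7)[z + 2] < -7
The weakest precondition is 2*store(data, 2, 4*val - 7)[z + 2] < -7.
Check whether 2*data[3] < -7 && z == 2 implies it.
Countermodel: at the initial state data = {[2] = -4, [3] = -4, [4] = 0, elsewhere -4}, val = 0, z = 2, the precondition holds but the weakest precondition fails.
Answer: invalid


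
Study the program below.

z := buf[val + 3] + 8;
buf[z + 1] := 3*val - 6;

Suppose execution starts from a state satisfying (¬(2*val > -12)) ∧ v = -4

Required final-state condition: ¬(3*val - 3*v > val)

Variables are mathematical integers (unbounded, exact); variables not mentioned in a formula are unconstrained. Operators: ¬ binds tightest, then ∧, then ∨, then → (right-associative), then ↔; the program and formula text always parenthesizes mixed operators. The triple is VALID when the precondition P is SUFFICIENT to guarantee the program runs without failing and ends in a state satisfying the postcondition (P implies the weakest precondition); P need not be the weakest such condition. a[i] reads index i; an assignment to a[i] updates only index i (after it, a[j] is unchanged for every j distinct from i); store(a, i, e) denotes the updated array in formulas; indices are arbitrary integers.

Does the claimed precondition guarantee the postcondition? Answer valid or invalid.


Working backward. After the program, the postcondition ¬(3*val - 3*v > val) must hold; in canonical form it is ¬(2*val > 3*v).
Before buf[z + 1] := 3*val - 6: ¬(2*val > 3*v)
Before z := buf[val + 3] + 8: ¬(2*val > 3*v)
The weakest precondition is ¬(2*val > 3*v).
Check whether (¬(2*val > -12)) ∧ v = -4 implies it.
Every state satisfying the precondition satisfies the weakest precondition: the implication holds.
Answer: valid


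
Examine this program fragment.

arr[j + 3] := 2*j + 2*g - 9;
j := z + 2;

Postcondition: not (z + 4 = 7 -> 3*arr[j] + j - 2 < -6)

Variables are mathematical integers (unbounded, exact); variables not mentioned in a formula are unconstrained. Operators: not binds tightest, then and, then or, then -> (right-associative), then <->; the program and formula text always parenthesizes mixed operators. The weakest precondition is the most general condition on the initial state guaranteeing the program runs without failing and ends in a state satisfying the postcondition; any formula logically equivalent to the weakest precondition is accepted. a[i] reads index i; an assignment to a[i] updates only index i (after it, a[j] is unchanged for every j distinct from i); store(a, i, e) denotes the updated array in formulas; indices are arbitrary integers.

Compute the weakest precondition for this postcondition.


Working backward. After the program, the postcondition not (z + 4 = 7 -> 3*arr[j] + j - 2 < -6) must hold; in canonical form it is not (z = 3 -> 3*arr[j] + j < -4).
Before j := z + 2: not (z = 3 -> 3*arr[z + 2] + z < -6)
Before arr[j + 3] := 2*j + 2*g - 9: not (z = 3 -> 3*store(arr, j + 3, 2*g + 2*j - 9)[z + 2] + z < -6)
Answer: WP = not (z = 3 -> 3*store(arr, j + 3, 2*g + 2*j - 9)[z + 2] + z < -6)


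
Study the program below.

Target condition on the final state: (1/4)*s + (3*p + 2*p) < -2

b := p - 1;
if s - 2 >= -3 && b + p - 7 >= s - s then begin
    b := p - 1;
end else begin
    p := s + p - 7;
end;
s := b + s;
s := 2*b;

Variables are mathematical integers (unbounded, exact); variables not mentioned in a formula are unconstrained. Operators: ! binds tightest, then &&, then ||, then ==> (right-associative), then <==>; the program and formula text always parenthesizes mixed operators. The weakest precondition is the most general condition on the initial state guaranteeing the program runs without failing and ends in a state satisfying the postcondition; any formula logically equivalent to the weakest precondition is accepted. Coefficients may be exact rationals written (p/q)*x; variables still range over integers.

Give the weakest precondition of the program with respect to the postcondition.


Working backward. After the program, the postcondition (1/4)*s + (3*p + 2*p) < -2 must hold; in canonical form it is 5*p + (1/4)*s < -2.
Before s := 2*b: (1/2)*b + 5*p < -2
Before s := b + s: (1/2)*b + 5*p < -2
Then branch requires (11/2)*p < -3/2; else branch requires (1/2)*b + 5*p + 5*s < 33.
Before the if: ((s >= -1 && b + p >= 7) ==> (11/2)*p < -3/2) && ((!(s >= -1 && b + p >= 7)) ==> (1/2)*b + 5*p + 5*s < 33)
Before b := p - 1: ((s >= -1 && 2*p >= 8) ==> (11/2)*p < -3/2) && ((!(s >= -1 && 2*p >= 8)) ==> (11/2)*p + 5*s < 67/2)
Answer: WP = ((s >= -1 && 2*p >= 8) ==> (11/2)*p < -3/2) && ((!(s >= -1 && 2*p >= 8)) ==> (11/2)*p + 5*s < 67/2)


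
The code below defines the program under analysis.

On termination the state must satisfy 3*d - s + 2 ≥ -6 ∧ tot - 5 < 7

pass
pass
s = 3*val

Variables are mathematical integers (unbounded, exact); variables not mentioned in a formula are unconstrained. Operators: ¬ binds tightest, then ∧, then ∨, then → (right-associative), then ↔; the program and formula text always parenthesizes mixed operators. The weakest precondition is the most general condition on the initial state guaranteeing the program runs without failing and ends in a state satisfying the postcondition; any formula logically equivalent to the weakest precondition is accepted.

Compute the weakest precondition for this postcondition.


Working backward. After the program, the postcondition 3*d - s + 2 ≥ -6 ∧ tot - 5 < 7 must hold; in canonical form it is 3*d ≥ s - 8 ∧ tot < 12.
Before s := 3*val: 3*d ≥ 3*val - 8 ∧ tot < 12
Before skip: 3*d ≥ 3*val - 8 ∧ tot < 12
Before skip: 3*d ≥ 3*val - 8 ∧ tot < 12
Answer: WP = 3*d ≥ 3*val - 8 ∧ tot < 12


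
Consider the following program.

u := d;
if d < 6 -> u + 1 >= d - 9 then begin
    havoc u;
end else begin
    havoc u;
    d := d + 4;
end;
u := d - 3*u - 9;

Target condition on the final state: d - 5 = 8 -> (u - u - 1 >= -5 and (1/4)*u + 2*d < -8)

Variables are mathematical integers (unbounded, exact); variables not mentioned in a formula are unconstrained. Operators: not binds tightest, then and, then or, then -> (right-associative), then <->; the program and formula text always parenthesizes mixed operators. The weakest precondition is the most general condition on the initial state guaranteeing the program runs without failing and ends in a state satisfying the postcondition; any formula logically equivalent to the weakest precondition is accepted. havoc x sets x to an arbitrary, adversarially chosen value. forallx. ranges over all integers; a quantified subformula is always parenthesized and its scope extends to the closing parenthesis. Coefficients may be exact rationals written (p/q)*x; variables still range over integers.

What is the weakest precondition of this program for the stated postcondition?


Working backward. After the program, the postcondition d - 5 = 8 -> (u - u - 1 >= -5 and (1/4)*u + 2*d < -8) must hold; in canonical form it is d = 13 -> 2*d + (1/4)*u < -8.
Before u := d - 3*u - 9: d = 13 -> (9/4)*d < (3/4)*u - 23/4
Then branch requires forall u_1. (d = 13 -> (9/4)*d < (3/4)*u_1 - 23/4); else branch requires forall u_1. (d = 9 -> (9/4)*d < (3/4)*u_1 - 59/4).
Before the if: ((d < 6 -> u >= d - 10) -> (forall u_1. (d = 13 -> (9/4)*d < (3/4)*u_1 - 23/4))) and ((not (d < 6 -> u >= d - 10)) -> (forall u_1. (d = 9 -> (9/4)*d < (3/4)*u_1 - 59/4)))
Before u := d: forall u_1. (d = 13 -> (9/4)*d < (3/4)*u_1 - 23/4)
Answer: WP = forall u_1. (d = 13 -> (9/4)*d < (3/4)*u_1 - 23/4)


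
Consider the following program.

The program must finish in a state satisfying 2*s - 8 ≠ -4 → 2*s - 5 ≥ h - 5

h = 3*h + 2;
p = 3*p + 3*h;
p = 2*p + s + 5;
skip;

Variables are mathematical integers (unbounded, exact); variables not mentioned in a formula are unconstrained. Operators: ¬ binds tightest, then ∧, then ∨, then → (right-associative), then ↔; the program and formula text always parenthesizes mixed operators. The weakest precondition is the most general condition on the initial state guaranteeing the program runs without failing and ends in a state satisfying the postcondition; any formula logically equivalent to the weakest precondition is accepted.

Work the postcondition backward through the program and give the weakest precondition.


Working backward. After the program, the postcondition 2*s - 8 ≠ -4 → 2*s - 5 ≥ h - 5 must hold; in canonical form it is 2*s ≠ 4 → 2*s ≥ h.
Before skip: 2*s ≠ 4 → 2*s ≥ h
Before p := 2*p + s + 5: 2*s ≠ 4 → 2*s ≥ h
Before p := 3*p + 3*h: 2*s ≠ 4 → 2*s ≥ h
Before h := 3*h + 2: 2*s ≠ 4 → 2*s ≥ 3*h + 2
Answer: WP = 2*s ≠ 4 → 2*s ≥ 3*h + 2


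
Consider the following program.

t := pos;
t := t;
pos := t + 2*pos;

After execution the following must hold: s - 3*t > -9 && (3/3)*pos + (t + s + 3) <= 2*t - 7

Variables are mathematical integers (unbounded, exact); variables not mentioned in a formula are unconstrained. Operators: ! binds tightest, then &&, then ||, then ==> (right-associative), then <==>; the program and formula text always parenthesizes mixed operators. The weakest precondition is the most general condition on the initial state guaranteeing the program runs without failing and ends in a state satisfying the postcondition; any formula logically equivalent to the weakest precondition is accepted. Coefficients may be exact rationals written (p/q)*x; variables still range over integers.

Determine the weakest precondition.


Working backward. After the program, the postcondition s - 3*t > -9 && (3/3)*pos + (t + s + 3) <= 2*t - 7 must hold; in canonical form it is s > 3*t - 9 && pos + s <= t - 10.
Before pos := t + 2*pos: s > 3*t - 9 && 2*pos + s <= -10
Before t := t: s > 3*t - 9 && 2*pos + s <= -10
Before t := pos: s > 3*pos - 9 && 2*pos + s <= -10
Answer: WP = s > 3*pos - 9 && 2*pos + s <= -10


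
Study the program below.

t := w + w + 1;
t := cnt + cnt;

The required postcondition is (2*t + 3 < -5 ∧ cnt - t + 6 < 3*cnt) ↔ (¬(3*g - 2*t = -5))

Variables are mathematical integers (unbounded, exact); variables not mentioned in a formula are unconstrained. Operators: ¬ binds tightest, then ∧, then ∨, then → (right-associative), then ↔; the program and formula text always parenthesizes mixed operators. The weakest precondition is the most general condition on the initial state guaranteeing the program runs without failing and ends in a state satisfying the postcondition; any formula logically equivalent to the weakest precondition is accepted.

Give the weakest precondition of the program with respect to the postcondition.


Working backward. After the program, the postcondition (2*t + 3 < -5 ∧ cnt - t + 6 < 3*cnt) ↔ (¬(3*g - 2*t = -5)) must hold; in canonical form it is (2*t < -8 ∧ 2*cnt + t > 6) ↔ (¬(3*g = 2*t - 5)).
Before t := cnt + cnt: (4*cnt < -8 ∧ 4*cnt > 6) ↔ (¬(3*g = 4*cnt - 5))
Before t := w + w + 1: (4*cnt < -8 ∧ 4*cnt > 6) ↔ (¬(3*g = 4*cnt - 5))
Answer: WP = (4*cnt < -8 ∧ 4*cnt > 6) ↔ (¬(3*g = 4*cnt - 5))


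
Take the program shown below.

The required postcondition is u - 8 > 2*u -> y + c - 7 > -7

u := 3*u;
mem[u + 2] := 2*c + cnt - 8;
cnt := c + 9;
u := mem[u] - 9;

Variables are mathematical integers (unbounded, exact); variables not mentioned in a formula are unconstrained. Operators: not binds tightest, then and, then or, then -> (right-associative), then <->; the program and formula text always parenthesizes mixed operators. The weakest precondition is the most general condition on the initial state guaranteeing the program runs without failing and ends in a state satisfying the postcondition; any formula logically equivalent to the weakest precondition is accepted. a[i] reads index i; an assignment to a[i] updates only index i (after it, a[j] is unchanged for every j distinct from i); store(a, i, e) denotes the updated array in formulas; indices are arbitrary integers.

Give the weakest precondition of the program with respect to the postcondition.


Working backward. After the program, the postcondition u - 8 > 2*u -> y + c - 7 > -7 must hold; in canonical form it is u < -8 -> c + y > 0.
Before u := mem[u] - 9: mem[u] < 1 -> c + y > 0
Before cnt := c + 9: mem[u] < 1 -> c + y > 0
Before mem[u + 2] := 2*c + cnt - 8: store(mem, u + 2, 2*c + cnt - 8)[u] < 1 -> c + y > 0
Before u := 3*u: store(mem, 3*u + 2, 2*c + cnt - 8)[3*u] < 1 -> c + y > 0
Answer: WP = store(mem, 3*u + 2, 2*c + cnt - 8)[3*u] < 1 -> c + y > 0


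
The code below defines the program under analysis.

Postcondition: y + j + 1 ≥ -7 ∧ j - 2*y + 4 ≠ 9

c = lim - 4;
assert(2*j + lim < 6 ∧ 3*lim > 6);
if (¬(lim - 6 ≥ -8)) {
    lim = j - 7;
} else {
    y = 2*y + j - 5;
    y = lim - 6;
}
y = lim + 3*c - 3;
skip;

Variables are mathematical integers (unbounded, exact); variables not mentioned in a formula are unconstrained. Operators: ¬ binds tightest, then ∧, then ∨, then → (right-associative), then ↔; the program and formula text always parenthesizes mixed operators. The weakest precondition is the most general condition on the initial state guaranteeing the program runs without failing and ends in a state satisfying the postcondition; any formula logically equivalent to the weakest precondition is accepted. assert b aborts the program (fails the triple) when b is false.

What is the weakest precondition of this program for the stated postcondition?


Working backward. After the program, the postcondition y + j + 1 ≥ -7 ∧ j - 2*y + 4 ≠ 9 must hold; in canonical form it is j + y ≥ -8 ∧ j ≠ 2*y + 5.
Before skip: j + y ≥ -8 ∧ j ≠ 2*y + 5
Before y := lim + 3*c - 3: 3*c + j + lim ≥ -5 ∧ j ≠ 6*c + 2*lim - 1
Then branch requires 3*c + 2*j ≥ 2 ∧ 6*c + j ≠ 15; else branch requires 3*c + j + lim ≥ -5 ∧ j ≠ 6*c + 2*lim - 1.
Before the if: ((¬(lim ≥ -2)) → (3*c + 2*j ≥ 2 ∧ 6*c + j ≠ 15)) ∧ (lim ≥ -2 → (3*c + j + lim ≥ -5 ∧ j ≠ 6*c + 2*lim - 1))
Before assert 2*j + lim < 6 ∧ 3*lim > 6: 2*j + lim < 6 ∧ 3*lim > 6 ∧ ((¬(lim ≥ -2)) → (3*c + 2*j ≥ 2 ∧ 6*c + j ≠ 15)) ∧ (lim ≥ -2 → (3*c + j + lim ≥ -5 ∧ j ≠ 6*c + 2*lim - 1))
Before c := lim - 4: 2*j + lim < 6 ∧ 3*lim > 6 ∧ ((¬(lim ≥ -2)) → (2*j + 3*lim ≥ 14 ∧ j + 6*lim ≠ 39)) ∧ (lim ≥ -2 → (j + 4*lim ≥ 7 ∧ j ≠ 8*lim - 25))
Answer: WP = 2*j + lim < 6 ∧ 3*lim > 6 ∧ ((¬(lim ≥ -2)) → (2*j + 3*lim ≥ 14 ∧ j + 6*lim ≠ 39)) ∧ (lim ≥ -2 → (j + 4*lim ≥ 7 ∧ j ≠ 8*lim - 25))


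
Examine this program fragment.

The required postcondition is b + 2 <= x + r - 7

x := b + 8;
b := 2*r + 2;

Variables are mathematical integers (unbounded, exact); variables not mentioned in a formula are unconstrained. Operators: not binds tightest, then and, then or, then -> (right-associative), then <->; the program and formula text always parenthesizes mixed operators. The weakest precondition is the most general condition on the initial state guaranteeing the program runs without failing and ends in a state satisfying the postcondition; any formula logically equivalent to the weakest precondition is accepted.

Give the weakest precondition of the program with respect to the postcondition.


Working backward. After the program, the postcondition b + 2 <= x + r - 7 must hold; in canonical form it is b <= r + x - 9.
Before b := 2*r + 2: r <= x - 11
Before x := b + 8: r <= b - 3
Answer: WP = r <= b - 3


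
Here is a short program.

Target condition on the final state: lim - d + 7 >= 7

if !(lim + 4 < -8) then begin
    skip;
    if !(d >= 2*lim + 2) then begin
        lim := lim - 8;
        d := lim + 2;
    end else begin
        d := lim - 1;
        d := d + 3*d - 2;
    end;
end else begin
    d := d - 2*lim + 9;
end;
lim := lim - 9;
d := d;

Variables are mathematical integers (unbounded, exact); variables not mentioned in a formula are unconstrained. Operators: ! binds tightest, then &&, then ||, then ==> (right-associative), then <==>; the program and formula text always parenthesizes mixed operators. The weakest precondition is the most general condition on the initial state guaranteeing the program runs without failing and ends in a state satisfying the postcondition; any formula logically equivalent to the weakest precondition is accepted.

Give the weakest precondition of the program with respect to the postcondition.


Working backward. After the program, the postcondition lim - d + 7 >= 7 must hold; in canonical form it is lim >= d.
Before d := d: lim >= d
Before lim := lim - 9: lim >= d + 9
Then branch requires d >= 2*lim + 2 && (d >= 2*lim + 2 ==> 3*lim <= -3); else branch requires 3*lim >= d + 18.
Before the if: ((!(lim < -12)) ==> (d >= 2*lim + 2 && (d >= 2*lim + 2 ==> 3*lim <= -3))) && (lim < -12 ==> 3*lim >= d + 18)
Answer: WP = ((!(lim < -12)) ==> (d >= 2*lim + 2 && (d >= 2*lim + 2 ==> 3*lim <= -3))) && (lim < -12 ==> 3*lim >= d + 18)


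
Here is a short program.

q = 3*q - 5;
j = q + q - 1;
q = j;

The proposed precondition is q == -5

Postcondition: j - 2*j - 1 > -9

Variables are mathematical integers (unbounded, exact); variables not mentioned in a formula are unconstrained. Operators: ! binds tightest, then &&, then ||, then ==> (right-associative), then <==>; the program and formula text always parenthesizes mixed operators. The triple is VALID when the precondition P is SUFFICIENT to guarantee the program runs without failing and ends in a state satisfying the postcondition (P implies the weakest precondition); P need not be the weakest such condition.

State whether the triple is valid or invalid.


Working backward. After the program, the postcondition j - 2*j - 1 > -9 must hold; in canonical form it is j < 8.
Before q := j: j < 8
Before j := q + q - 1: 2*q < 9
Before q := 3*q - 5: 6*q < 19
The weakest precondition is 6*q < 19.
Check whether q == -5 implies it.
Every state satisfying the precondition satisfies the weakest precondition: the implication holds.
Answer: valid


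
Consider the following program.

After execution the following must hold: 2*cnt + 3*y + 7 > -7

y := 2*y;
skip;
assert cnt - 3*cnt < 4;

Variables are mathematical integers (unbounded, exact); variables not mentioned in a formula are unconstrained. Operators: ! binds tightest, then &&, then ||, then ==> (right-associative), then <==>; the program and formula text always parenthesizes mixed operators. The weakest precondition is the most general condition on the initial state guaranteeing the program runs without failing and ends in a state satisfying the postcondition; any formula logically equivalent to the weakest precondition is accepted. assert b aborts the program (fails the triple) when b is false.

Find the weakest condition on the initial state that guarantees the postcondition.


Working backward. After the program, the postcondition 2*cnt + 3*y + 7 > -7 must hold; in canonical form it is 2*cnt + 3*y > -14.
Before assert cnt - 3*cnt < 4: 2*cnt > -4 && 2*cnt + 3*y > -14
Before skip: 2*cnt > -4 && 2*cnt + 3*y > -14
Before y := 2*y: 2*cnt > -4 && 2*cnt + 6*y > -14
Answer: WP = 2*cnt > -4 && 2*cnt + 6*y > -14


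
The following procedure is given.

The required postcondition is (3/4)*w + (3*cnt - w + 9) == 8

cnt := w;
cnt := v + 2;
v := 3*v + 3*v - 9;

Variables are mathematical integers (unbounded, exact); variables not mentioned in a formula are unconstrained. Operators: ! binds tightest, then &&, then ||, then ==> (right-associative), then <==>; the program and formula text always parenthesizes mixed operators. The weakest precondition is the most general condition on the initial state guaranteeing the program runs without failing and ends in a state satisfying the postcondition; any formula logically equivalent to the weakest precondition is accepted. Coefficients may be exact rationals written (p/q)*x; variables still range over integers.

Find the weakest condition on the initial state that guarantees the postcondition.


Working backward. After the program, the postcondition (3/4)*w + (3*cnt - w + 9) == 8 must hold; in canonical form it is 3*cnt == (1/4)*w - 1.
Before v := 3*v + 3*v - 9: 3*cnt == (1/4)*w - 1
Before cnt := v + 2: 3*v == (1/4)*w - 7
Before cnt := w: 3*v == (1/4)*w - 7
Answer: WP = 3*v == (1/4)*w - 7


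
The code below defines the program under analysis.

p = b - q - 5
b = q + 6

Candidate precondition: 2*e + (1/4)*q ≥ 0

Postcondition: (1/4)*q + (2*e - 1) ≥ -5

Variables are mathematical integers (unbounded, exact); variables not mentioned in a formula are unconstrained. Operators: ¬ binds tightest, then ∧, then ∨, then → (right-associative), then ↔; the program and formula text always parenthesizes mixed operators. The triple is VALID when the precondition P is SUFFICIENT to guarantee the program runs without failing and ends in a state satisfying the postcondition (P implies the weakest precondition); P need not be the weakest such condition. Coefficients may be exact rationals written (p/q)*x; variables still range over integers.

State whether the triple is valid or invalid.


Working backward. After the program, the postcondition (1/4)*q + (2*e - 1) ≥ -5 must hold; in canonical form it is 2*e + (1/4)*q ≥ -4.
Before b := q + 6: 2*e + (1/4)*q ≥ -4
Before p := b - q - 5: 2*e + (1/4)*q ≥ -4
The weakest precondition is 2*e + (1/4)*q ≥ -4.
Check whether 2*e + (1/4)*q ≥ 0 implies it.
Every state satisfying the precondition satisfies the weakest precondition: the implication holds.
Answer: valid


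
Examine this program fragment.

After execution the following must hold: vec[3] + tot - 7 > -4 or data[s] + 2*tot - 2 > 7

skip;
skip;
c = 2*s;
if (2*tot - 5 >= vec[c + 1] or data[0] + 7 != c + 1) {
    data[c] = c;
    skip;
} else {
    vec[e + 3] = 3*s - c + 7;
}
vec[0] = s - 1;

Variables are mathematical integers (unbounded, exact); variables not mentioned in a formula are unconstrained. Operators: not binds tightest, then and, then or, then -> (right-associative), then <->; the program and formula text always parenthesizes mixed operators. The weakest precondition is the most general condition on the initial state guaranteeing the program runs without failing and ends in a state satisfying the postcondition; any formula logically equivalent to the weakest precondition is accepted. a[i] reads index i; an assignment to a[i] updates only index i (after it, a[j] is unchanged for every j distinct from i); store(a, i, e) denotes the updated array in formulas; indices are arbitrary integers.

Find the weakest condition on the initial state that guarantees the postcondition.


Working backward. After the program, the postcondition vec[3] + tot - 7 > -4 or data[s] + 2*tot - 2 > 7 must hold; in canonical form it is vec[3] + tot > 3 or data[s] + 2*tot > 9.
Before vec[0] := s - 1: vec[3] + tot > 3 or data[s] + 2*tot > 9
Then branch requires vec[3] + tot > 3 or store(data, c, c)[s] + 2*tot > 9; else branch requires store(vec, e + 3, -c + 3*s + 7)[3] + tot > 3 or data[s] + 2*tot > 9.
Before the if: ((2*tot >= vec[c + 1] + 5 or data[0] != c - 6) -> (vec[3] + tot > 3 or store(data, c, c)[s] + 2*tot > 9)) and ((not (2*tot >= vec[c + 1] + 5 or data[0] != c - 6)) -> (store(vec, e + 3, -c + 3*s + 7)[3] + tot > 3 or data[s] + 2*tot > 9))
Before c := 2*s: ((2*tot >= vec[2*s + 1] + 5 or data[0] != 2*s - 6) -> (vec[3] + tot > 3 or store(data, 2*s, 2*s)[s] + 2*tot > 9)) and ((not (2*tot >= vec[2*s + 1] + 5 or data[0] != 2*s - 6)) -> (store(vec, e + 3, s + 7)[3] + tot > 3 or data[s] + 2*tot > 9))
Before skip: ((2*tot >= vec[2*s + 1] + 5 or data[0] != 2*s - 6) -> (vec[3] + tot > 3 or store(data, 2*s, 2*s)[s] + 2*tot > 9)) and ((not (2*tot >= vec[2*s + 1] + 5 or data[0] != 2*s - 6)) -> (store(vec, e + 3, s + 7)[3] + tot > 3 or data[s] + 2*tot > 9))
Before skip: ((2*tot >= vec[2*s + 1] + 5 or data[0] != 2*s - 6) -> (vec[3] + tot > 3 or store(data, 2*s, 2*s)[s] + 2*tot > 9)) and ((not (2*tot >= vec[2*s + 1] + 5 or data[0] != 2*s - 6)) -> (store(vec, e + 3, s + 7)[3] + tot > 3 or data[s] + 2*tot > 9))
Answer: WP = ((2*tot >= vec[2*s + 1] + 5 or data[0] != 2*s - 6) -> (vec[3] + tot > 3 or store(data, 2*s, 2*s)[s] + 2*tot > 9)) and ((not (2*tot >= vec[2*s + 1] + 5 or data[0] != 2*s - 6)) -> (store(vec, e + 3, s + 7)[3] + tot > 3 or data[s] + 2*tot > 9))


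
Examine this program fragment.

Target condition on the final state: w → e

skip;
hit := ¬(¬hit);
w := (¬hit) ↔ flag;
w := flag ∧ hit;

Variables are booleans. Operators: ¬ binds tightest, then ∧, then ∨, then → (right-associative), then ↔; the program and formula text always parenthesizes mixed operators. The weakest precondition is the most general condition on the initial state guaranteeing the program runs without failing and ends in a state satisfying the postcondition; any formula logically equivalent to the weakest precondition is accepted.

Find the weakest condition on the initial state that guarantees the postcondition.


Working backward. After the program, w → e must hold.
Before w := flag ∧ hit: (flag ∧ hit) → e
Before w := (¬hit) ↔ flag: (flag ∧ hit) → e
Before hit := ¬(¬hit): (flag ∧ hit) → e
Before skip: (flag ∧ hit) → e
Answer: WP = (flag ∧ hit) → e


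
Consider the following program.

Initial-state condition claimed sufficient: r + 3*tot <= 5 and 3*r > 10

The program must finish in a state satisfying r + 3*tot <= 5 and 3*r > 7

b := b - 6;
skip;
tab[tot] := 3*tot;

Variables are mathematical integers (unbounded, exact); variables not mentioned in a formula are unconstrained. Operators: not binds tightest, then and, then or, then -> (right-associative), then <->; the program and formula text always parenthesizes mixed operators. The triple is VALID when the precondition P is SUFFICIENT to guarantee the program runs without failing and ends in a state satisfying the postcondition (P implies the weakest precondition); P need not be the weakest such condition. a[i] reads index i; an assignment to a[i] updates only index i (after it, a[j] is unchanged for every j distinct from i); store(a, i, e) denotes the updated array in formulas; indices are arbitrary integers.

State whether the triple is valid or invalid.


Working backward. After the program, r + 3*tot <= 5 and 3*r > 7 must hold.
Before tab[tot] := 3*tot: r + 3*tot <= 5 and 3*r > 7
Before skip: r + 3*tot <= 5 and 3*r > 7
Before b := b - 6: r + 3*tot <= 5 and 3*r > 7
The weakest precondition is r + 3*tot <= 5 and 3*r > 7.
Check whether r + 3*tot <= 5 and 3*r > 10 implies it.
Every state satisfying the precondition satisfies the weakest precondition: the implication holds.
Answer: valid


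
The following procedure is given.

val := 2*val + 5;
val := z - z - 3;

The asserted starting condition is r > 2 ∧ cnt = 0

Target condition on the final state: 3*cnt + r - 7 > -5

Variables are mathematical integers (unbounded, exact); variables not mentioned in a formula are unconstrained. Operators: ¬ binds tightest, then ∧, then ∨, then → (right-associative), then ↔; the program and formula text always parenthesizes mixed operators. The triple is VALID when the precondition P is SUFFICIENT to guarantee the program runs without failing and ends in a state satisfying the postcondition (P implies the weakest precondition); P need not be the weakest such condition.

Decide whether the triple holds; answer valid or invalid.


Working backward. After the program, the postcondition 3*cnt + r - 7 > -5 must hold; in canonical form it is 3*cnt + r > 2.
Before val := z - z - 3: 3*cnt + r > 2
Before val := 2*val + 5: 3*cnt + r > 2
The weakest precondition is 3*cnt + r > 2.
Check whether r > 2 ∧ cnt = 0 implies it.
Every state satisfying the precondition satisfies the weakest precondition: the implication holds.
Answer: valid


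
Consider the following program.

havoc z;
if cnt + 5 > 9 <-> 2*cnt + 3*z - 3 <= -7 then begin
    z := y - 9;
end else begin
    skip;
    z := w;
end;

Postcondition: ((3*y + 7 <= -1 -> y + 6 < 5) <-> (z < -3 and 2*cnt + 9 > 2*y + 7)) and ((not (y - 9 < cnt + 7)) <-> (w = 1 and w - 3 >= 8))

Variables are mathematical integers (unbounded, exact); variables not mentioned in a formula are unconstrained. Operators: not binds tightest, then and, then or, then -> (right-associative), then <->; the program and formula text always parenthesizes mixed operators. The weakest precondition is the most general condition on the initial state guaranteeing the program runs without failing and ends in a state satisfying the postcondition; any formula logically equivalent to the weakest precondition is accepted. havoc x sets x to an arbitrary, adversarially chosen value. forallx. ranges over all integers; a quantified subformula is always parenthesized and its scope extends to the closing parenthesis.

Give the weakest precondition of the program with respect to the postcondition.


Working backward. After the program, the postcondition ((3*y + 7 <= -1 -> y + 6 < 5) <-> (z < -3 and 2*cnt + 9 > 2*y + 7)) and ((not (y - 9 < cnt + 7)) <-> (w = 1 and w - 3 >= 8)) must hold; in canonical form it is ((3*y <= -8 -> y < -1) <-> (z < -3 and 2*cnt > 2*y - 2)) and ((not (y < cnt + 16)) <-> (w = 1 and w >= 11)).
Then branch requires ((3*y <= -8 -> y < -1) <-> (y < 6 and 2*cnt > 2*y - 2)) and ((not (y < cnt + 16)) <-> (w = 1 and w >= 11)); else branch requires ((3*y <= -8 -> y < -1) <-> (w < -3 and 2*cnt > 2*y - 2)) and ((not (y < cnt + 16)) <-> (w = 1 and w >= 11)).
Before the if: ((cnt > 4 <-> 2*cnt + 3*z <= -4) -> (((3*y <= -8 -> y < -1) <-> (y < 6 and 2*cnt > 2*y - 2)) and ((not (y < cnt + 16)) <-> (w = 1 and w >= 11)))) and ((not (cnt > 4 <-> 2*cnt + 3*z <= -4)) -> (((3*y <= -8 -> y < -1) <-> (w < -3 and 2*cnt > 2*y - 2)) and ((not (y < cnt + 16)) <-> (w = 1 and w >= 11))))
Before havoc z: forall z_1. (((cnt > 4 <-> 2*cnt + 3*z_1 <= -4) -> (((3*y <= -8 -> y < -1) <-> (y < 6 and 2*cnt > 2*y - 2)) and ((not (y < cnt + 16)) <-> (w = 1 and w >= 11)))) and ((not (cnt > 4 <-> 2*cnt + 3*z_1 <= -4)) -> (((3*y <= -8 -> y < -1) <-> (w < -3 and 2*cnt > 2*y - 2)) and ((not (y < cnt + 16)) <-> (w = 1 and w >= 11)))))
Answer: WP = forall z_1. (((cnt > 4 <-> 2*cnt + 3*z_1 <= -4) -> (((3*y <= -8 -> y < -1) <-> (y < 6 and 2*cnt > 2*y - 2)) and ((not (y < cnt + 16)) <-> (w = 1 and w >= 11)))) and ((not (cnt > 4 <-> 2*cnt + 3*z_1 <= -4)) -> (((3*y <= -8 -> y < -1) <-> (w < -3 and 2*cnt > 2*y - 2)) and ((not (y < cnt + 16)) <-> (w = 1 and w >= 11)))))


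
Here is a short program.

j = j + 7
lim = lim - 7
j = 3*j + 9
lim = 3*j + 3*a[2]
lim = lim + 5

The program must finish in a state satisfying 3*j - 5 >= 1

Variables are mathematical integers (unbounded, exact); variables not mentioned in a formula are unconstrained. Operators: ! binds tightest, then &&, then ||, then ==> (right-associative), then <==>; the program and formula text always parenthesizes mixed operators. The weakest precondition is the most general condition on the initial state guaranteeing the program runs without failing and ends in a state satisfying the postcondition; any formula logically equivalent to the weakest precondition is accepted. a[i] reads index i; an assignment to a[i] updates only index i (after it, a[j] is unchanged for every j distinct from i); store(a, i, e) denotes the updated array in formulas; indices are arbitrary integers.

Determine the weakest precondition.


Working backward. After the program, the postcondition 3*j - 5 >= 1 must hold; in canonical form it is 3*j >= 6.
Before lim := lim + 5: 3*j >= 6
Before lim := 3*j + 3*a[2]: 3*j >= 6
Before j := 3*j + 9: 9*j >= -21
Before lim := lim - 7: 9*j >= -21
Before j := j + 7: 9*j >= -84
Answer: WP = 9*j >= -84


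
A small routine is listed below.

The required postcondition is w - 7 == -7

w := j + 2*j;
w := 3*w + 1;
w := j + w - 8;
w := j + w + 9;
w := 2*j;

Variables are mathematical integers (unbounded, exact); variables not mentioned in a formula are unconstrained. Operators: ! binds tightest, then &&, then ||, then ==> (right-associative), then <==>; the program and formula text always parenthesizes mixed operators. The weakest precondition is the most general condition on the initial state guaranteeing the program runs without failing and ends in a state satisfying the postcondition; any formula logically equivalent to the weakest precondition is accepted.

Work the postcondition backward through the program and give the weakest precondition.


Working backward. After the program, the postcondition w - 7 == -7 must hold; in canonical form it is w == 0.
Before w := 2*j: 2*j == 0
Before w := j + w + 9: 2*j == 0
Before w := j + w - 8: 2*j == 0
Before w := 3*w + 1: 2*j == 0
Before w := j + 2*j: 2*j == 0
Answer: WP = 2*j == 0


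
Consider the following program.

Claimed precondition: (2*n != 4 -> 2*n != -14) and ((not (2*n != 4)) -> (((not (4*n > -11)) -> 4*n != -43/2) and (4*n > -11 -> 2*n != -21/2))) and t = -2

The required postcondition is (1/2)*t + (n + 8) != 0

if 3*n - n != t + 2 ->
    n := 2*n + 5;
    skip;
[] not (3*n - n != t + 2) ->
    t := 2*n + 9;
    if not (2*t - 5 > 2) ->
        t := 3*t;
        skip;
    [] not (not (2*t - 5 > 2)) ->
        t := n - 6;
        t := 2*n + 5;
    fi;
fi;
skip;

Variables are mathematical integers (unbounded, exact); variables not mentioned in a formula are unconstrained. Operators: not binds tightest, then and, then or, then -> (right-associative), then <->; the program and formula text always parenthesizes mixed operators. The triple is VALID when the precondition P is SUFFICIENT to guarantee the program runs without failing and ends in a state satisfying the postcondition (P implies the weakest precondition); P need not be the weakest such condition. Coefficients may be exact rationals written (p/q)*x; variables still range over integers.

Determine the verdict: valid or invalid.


Working backward. After the program, the postcondition (1/2)*t + (n + 8) != 0 must hold; in canonical form it is n + (1/2)*t != -8.
Before skip: n + (1/2)*t != -8
Then branch requires 2*n + (1/2)*t != -13; else branch requires ((not (4*n > -11)) -> 4*n != -43/2) and (4*n > -11 -> 2*n != -21/2).
Before the if: (2*n != t + 2 -> 2*n + (1/2)*t != -13) and ((not (2*n != t + 2)) -> (((not (4*n > -11)) -> 4*n != -43/2) and (4*n > -11 -> 2*n != -21/2)))
The weakest precondition is (2*n != t + 2 -> 2*n + (1/2)*t != -13) and ((not (2*n != t + 2)) -> (((not (4*n > -11)) -> 4*n != -43/2) and (4*n > -11 -> 2*n != -21/2))).
Check whether (2*n != 4 -> 2*n != -14) and ((not (2*n != 4)) -> (((not (4*n > -11)) -> 4*n != -43/2) and (4*n > -11 -> 2*n != -21/2))) and t = -2 implies it.
Countermodel: at the initial state n = -6, t = -2, the precondition holds but the weakest precondition fails.
Answer: invalid


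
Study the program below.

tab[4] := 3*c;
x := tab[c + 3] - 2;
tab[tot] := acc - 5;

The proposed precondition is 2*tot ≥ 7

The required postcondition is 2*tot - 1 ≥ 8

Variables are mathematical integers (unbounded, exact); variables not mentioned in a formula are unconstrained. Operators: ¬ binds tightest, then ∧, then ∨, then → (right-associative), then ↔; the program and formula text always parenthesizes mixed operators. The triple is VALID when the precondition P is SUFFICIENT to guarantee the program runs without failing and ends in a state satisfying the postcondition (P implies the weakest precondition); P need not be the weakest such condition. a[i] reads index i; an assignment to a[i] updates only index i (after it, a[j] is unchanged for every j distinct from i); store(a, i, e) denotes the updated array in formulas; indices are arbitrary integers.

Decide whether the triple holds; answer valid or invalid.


Working backward. After the program, the postcondition 2*tot - 1 ≥ 8 must hold; in canonical form it is 2*tot ≥ 9.
Before tab[tot] := acc - 5: 2*tot ≥ 9
Before x := tab[c + 3] - 2: 2*tot ≥ 9
Before tab[4] := 3*c: 2*tot ≥ 9
The weakest precondition is 2*tot ≥ 9.
Check whether 2*tot ≥ 7 implies it.
Countermodel: at the initial state tot = 4, the precondition holds but the weakest precondition fails.
Answer: invalid


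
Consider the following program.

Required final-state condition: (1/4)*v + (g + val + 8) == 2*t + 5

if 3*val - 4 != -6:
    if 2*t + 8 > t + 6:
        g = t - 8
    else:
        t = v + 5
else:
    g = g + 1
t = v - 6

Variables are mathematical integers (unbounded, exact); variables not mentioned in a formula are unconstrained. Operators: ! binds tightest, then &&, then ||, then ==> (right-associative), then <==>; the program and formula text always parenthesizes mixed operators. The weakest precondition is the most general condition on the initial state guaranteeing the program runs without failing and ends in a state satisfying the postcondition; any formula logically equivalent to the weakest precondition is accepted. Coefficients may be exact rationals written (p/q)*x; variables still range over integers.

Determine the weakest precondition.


Working backward. After the program, the postcondition (1/4)*v + (g + val + 8) == 2*t + 5 must hold; in canonical form it is g + (1/4)*v + val == 2*t - 3.
Before t := v - 6: g + val == (7/4)*v - 15
Then branch requires (t > -2 ==> t + val == (7/4)*v - 7) && ((!(t > -2)) ==> g + val == (7/4)*v - 15); else branch requires g + val == (7/4)*v - 16.
Before the if: (3*val != -2 ==> ((t > -2 ==> t + val == (7/4)*v - 7) && ((!(t > -2)) ==> g + val == (7/4)*v - 15))) && ((!(3*val != -2)) ==> g + val == (7/4)*v - 16)
Answer: WP = (3*val != -2 ==> ((t > -2 ==> t + val == (7/4)*v - 7) && ((!(t > -2)) ==> g + val == (7/4)*v - 15))) && ((!(3*val != -2)) ==> g + val == (7/4)*v - 16)
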